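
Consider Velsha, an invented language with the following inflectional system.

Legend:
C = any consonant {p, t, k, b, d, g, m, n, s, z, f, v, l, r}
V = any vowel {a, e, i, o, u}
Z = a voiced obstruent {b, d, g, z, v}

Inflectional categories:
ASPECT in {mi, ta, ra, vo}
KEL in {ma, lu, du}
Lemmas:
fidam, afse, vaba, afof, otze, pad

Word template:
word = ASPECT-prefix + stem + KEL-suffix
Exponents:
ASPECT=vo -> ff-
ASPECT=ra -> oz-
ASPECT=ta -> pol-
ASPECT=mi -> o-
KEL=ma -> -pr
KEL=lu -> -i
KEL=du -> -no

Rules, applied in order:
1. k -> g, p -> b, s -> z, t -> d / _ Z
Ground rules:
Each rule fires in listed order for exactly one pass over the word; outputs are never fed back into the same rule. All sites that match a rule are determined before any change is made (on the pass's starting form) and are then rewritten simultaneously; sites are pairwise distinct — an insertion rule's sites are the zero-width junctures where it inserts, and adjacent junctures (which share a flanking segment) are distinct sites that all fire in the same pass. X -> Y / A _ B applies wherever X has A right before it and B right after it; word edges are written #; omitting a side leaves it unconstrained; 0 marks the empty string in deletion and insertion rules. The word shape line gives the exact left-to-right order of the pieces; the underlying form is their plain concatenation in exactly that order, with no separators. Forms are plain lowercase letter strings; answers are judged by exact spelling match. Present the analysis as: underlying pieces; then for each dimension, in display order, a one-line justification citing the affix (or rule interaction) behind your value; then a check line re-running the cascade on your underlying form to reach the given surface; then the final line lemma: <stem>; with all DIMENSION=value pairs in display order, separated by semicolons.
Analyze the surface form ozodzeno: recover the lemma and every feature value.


underlying: oz-otze-no
ASPECT=ra - signalled by the affix oz-
KEL=du - signalled by the affix -no
check: ozotzeno -> ozodzeno
lemma: otze; ASPECT=ra; KEL=du


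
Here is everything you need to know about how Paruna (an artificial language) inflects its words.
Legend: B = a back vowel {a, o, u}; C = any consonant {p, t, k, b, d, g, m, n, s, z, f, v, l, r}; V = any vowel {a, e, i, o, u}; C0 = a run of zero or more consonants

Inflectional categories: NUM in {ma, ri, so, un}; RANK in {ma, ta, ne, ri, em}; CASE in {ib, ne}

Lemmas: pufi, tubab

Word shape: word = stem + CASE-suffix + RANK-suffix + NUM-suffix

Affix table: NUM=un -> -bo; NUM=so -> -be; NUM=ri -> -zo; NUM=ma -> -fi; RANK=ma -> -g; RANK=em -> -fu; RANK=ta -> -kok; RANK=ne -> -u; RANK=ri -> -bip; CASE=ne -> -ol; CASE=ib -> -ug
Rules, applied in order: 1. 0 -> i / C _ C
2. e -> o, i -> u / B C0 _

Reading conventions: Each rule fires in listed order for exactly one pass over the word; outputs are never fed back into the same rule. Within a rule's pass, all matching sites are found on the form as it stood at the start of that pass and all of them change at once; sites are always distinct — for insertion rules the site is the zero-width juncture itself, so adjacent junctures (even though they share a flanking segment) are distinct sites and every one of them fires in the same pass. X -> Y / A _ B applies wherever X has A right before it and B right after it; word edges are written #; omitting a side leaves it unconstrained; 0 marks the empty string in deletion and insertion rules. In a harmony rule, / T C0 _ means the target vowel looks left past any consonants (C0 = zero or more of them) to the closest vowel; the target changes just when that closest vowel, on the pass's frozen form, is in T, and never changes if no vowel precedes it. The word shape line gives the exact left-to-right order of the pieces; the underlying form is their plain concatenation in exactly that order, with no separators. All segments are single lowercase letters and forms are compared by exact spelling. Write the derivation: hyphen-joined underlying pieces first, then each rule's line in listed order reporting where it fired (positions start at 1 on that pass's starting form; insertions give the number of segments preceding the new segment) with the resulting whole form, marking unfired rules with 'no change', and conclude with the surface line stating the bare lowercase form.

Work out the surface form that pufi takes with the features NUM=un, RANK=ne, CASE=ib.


underlying: pufi-ug-u-bo
1. 0 -> i / C _ C: no change
2. e -> o, i -> u / B C0 _: fires at position(s) 4: pufuugubo
surface: pufuugubo


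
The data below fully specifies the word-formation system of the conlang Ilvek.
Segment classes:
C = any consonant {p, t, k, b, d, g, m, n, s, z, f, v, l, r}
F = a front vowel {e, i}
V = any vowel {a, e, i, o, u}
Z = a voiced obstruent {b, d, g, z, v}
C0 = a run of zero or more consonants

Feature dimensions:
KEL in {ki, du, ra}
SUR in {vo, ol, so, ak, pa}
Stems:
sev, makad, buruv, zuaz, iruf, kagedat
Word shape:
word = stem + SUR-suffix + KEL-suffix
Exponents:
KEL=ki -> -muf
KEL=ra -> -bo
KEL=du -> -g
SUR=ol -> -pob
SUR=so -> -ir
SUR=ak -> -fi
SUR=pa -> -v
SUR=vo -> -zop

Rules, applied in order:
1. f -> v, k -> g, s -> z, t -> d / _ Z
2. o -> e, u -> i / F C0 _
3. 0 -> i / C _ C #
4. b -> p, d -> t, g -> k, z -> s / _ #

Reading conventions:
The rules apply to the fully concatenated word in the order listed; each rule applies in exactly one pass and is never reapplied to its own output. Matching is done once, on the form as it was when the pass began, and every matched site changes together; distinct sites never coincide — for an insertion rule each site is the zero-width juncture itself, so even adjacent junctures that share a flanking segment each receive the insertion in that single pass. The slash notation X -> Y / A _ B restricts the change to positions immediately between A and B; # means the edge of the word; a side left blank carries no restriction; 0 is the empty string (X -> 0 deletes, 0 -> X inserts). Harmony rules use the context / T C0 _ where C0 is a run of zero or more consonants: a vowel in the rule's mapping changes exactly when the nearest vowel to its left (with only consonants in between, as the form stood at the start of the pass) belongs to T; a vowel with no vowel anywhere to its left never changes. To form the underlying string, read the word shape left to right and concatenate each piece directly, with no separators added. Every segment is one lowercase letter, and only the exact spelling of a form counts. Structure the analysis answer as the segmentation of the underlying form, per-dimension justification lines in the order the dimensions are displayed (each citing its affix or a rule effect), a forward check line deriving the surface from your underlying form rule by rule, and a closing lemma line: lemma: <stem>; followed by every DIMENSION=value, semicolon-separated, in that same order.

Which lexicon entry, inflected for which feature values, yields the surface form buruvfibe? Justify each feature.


underlying: buruv-fi-bo
KEL=ra - signalled by the affix -bo
SUR=ak - signalled by the affix -fi
check: buruvfibo -> buruvfibo -> buruvfibe -> buruvfibe -> buruvfibe
lemma: buruv; KEL=ra; SUR=ak


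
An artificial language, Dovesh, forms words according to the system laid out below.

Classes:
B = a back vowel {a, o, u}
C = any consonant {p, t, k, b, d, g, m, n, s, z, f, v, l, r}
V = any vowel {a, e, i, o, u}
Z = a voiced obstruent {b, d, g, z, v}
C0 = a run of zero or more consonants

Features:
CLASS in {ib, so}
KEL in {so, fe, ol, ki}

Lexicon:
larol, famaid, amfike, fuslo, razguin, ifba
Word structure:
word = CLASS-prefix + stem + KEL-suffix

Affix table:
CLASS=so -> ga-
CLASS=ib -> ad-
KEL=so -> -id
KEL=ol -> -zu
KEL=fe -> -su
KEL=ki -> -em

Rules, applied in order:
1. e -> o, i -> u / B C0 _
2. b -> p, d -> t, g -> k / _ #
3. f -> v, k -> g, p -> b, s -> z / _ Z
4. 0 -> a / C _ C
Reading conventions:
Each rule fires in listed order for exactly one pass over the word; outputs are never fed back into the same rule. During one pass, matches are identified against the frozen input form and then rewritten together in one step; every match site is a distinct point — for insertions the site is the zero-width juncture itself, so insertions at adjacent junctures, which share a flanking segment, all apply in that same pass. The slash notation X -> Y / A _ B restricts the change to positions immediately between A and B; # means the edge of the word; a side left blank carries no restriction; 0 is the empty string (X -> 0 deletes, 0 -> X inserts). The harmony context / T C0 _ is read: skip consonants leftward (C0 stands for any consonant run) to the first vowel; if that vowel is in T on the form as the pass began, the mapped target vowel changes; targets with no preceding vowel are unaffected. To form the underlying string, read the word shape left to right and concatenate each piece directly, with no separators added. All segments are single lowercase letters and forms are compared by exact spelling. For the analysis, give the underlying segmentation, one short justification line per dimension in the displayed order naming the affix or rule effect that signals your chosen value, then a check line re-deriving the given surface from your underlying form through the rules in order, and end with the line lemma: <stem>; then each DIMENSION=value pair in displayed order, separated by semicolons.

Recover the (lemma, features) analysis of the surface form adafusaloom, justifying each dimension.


underlying: ad-fuslo-em
CLASS=ib - signalled by the affix ad-
KEL=ki - signalled by the affix -em
check: adfusloem -> adfusloom -> adfusloom -> adfusloom -> adafusaloom
lemma: fuslo; CLASS=ib; KEL=ki


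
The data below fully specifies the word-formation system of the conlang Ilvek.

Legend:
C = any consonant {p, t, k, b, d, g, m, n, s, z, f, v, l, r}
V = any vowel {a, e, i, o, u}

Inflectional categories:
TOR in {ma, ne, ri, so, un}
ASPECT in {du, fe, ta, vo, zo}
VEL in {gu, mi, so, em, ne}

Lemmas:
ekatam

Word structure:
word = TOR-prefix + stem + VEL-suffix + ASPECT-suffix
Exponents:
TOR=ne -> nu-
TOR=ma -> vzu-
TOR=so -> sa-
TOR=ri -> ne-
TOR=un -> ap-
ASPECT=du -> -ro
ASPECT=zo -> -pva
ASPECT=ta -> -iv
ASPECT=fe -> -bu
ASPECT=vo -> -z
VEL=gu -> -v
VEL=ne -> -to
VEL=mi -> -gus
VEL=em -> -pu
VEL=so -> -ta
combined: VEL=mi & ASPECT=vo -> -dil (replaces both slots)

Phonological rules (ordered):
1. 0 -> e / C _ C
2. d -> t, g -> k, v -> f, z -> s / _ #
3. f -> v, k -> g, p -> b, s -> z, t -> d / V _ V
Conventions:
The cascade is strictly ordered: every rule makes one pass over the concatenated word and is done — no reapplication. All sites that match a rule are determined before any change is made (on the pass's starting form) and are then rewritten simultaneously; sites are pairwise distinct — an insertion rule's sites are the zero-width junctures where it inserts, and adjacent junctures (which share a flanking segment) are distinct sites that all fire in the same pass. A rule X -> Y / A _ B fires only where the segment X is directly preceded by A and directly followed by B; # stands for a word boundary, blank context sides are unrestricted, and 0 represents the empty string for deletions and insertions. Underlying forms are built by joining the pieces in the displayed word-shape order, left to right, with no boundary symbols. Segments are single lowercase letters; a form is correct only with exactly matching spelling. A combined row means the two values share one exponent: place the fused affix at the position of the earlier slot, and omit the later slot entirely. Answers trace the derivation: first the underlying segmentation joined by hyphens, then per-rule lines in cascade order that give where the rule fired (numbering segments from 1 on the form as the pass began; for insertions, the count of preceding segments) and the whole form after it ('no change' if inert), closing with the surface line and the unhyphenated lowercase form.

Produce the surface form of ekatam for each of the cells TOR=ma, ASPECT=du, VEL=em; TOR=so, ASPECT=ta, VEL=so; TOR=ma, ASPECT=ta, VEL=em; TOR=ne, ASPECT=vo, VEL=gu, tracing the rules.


cell TOR=ma, ASPECT=du, VEL=em:
underlying: vzu-ekatam-pu-ro
1. 0 -> e / C _ C: inserts after position(s) 1, 9: vezuekatamepuro
2. d -> t, g -> k, v -> f, z -> s / _ #: no change
3. f -> v, k -> g, p -> b, s -> z, t -> d / V _ V: fires at position(s) 6, 8, 12: vezuegadameburo
surface: vezuegadameburo

cell TOR=so, ASPECT=ta, VEL=so:
underlying: sa-ekatam-ta-iv
1. 0 -> e / C _ C: inserts after position(s) 8: saekatametaiv
2. d -> t, g -> k, v -> f, z -> s / _ #: fires at position(s) 13: saekatametaif
3. f -> v, k -> g, p -> b, s -> z, t -> d / V _ V: fires at position(s) 4, 6, 10: saegadamedaif
surface: saegadamedaif

cell TOR=ma, ASPECT=ta, VEL=em:
underlying: vzu-ekatam-pu-iv
1. 0 -> e / C _ C: inserts after position(s) 1, 9: vezuekatamepuiv
2. d -> t, g -> k, v -> f, z -> s / _ #: fires at position(s) 15: vezuekatamepuif
3. f -> v, k -> g, p -> b, s -> z, t -> d / V _ V: fires at position(s) 6, 8, 12: vezuegadamebuif
surface: vezuegadamebuif

cell TOR=ne, ASPECT=vo, VEL=gu:
underlying: nu-ekatam-v-z
1. 0 -> e / C _ C: inserts after position(s) 8, 9: nuekatamevez
2. d -> t, g -> k, v -> f, z -> s / _ #: fires at position(s) 12: nuekatameves
3. f -> v, k -> g, p -> b, s -> z, t -> d / V _ V: fires at position(s) 4, 6: nuegadameves
surface: nuegadameves


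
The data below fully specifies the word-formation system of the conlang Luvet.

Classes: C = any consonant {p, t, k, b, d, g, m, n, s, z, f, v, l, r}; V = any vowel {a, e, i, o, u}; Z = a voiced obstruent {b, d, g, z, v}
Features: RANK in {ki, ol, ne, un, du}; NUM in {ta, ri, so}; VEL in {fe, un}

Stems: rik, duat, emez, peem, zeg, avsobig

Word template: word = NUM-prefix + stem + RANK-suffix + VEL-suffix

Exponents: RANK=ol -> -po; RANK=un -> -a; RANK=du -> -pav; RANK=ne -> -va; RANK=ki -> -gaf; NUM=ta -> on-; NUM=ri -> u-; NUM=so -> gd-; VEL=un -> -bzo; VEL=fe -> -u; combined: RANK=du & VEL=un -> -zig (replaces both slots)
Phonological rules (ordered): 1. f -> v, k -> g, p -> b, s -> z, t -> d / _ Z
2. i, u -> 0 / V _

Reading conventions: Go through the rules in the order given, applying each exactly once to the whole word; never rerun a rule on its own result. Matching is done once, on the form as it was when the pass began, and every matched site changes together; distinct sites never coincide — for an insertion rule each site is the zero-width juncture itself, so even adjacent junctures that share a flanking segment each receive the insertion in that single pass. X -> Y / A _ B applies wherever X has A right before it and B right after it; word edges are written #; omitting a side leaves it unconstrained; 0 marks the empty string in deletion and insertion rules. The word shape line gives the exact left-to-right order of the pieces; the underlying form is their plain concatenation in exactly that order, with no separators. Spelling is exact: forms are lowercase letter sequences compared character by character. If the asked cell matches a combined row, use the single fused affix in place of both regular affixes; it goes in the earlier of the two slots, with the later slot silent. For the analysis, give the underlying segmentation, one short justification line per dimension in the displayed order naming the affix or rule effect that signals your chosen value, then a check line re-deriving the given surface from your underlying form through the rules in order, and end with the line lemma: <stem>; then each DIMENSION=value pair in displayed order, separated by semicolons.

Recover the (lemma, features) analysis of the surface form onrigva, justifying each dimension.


underlying: on-rik-va-u
RANK=ne - signalled by the affix -va
NUM=ta - signalled by the affix on-
VEL=fe - signalled by the affix -u
check: onrikvau -> onrigvau -> onrigva
lemma: rik; RANK=ne; NUM=ta; VEL=fe


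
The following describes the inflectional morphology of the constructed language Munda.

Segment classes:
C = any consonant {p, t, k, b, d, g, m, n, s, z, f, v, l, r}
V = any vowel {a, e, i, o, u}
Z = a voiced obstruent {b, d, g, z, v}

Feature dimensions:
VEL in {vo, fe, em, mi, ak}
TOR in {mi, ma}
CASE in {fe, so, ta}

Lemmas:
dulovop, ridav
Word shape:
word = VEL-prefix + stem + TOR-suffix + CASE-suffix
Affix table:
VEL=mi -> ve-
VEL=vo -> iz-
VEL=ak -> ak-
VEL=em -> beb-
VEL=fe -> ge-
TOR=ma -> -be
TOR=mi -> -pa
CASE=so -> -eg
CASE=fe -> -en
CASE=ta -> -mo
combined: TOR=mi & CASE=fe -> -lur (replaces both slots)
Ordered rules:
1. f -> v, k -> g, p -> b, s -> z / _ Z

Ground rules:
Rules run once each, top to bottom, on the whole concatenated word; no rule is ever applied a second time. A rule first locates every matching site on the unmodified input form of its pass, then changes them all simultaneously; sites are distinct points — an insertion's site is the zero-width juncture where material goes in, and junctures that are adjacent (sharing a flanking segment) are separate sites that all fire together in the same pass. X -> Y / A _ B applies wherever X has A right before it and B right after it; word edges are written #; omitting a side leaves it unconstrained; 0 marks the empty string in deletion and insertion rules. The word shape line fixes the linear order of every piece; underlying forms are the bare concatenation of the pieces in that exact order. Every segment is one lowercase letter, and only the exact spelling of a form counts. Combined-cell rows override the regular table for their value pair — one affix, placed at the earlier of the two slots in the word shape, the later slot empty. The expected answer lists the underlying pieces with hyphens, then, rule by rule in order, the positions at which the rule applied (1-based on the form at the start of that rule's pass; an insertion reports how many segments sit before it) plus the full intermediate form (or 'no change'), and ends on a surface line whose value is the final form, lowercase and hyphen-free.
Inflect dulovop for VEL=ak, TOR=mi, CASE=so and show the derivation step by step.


underlying: ak-dulovop-pa-eg
1. f -> v, k -> g, p -> b, s -> z / _ Z: fires at position(s) 2: agdulovoppaeg
surface: agdulovoppaeg


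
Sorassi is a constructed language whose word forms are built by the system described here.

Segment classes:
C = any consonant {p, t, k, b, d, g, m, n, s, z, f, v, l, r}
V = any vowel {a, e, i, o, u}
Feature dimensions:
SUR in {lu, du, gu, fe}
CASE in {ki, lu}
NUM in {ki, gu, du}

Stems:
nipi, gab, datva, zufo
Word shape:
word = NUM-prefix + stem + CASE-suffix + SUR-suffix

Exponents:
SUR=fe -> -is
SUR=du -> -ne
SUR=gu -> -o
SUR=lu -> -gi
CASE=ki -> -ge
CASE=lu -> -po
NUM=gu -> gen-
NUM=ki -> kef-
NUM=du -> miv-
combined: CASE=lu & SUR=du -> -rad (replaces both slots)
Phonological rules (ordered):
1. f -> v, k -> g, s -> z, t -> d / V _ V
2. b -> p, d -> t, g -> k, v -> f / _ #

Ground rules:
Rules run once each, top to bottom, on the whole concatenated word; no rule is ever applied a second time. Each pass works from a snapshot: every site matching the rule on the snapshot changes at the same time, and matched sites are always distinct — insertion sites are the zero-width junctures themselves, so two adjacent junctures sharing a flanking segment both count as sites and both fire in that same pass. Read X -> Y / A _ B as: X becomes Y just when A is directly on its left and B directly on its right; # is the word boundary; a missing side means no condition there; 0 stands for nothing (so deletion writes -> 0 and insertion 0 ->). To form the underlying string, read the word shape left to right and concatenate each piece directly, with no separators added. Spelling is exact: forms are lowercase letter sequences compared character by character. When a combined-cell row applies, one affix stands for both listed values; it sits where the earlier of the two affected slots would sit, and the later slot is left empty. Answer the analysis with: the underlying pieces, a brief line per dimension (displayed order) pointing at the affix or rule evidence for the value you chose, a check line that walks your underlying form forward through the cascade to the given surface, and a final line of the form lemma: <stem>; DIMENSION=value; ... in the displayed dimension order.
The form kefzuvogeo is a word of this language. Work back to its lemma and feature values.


underlying: kef-zufo-ge-o
SUR=gu - signalled by the affix -o
CASE=ki - signalled by the affix -ge
NUM=ki - signalled by the affix kef-
check: kefzufogeo -> kefzuvogeo -> kefzuvogeo
lemma: zufo; SUR=gu; CASE=ki; NUM=ki


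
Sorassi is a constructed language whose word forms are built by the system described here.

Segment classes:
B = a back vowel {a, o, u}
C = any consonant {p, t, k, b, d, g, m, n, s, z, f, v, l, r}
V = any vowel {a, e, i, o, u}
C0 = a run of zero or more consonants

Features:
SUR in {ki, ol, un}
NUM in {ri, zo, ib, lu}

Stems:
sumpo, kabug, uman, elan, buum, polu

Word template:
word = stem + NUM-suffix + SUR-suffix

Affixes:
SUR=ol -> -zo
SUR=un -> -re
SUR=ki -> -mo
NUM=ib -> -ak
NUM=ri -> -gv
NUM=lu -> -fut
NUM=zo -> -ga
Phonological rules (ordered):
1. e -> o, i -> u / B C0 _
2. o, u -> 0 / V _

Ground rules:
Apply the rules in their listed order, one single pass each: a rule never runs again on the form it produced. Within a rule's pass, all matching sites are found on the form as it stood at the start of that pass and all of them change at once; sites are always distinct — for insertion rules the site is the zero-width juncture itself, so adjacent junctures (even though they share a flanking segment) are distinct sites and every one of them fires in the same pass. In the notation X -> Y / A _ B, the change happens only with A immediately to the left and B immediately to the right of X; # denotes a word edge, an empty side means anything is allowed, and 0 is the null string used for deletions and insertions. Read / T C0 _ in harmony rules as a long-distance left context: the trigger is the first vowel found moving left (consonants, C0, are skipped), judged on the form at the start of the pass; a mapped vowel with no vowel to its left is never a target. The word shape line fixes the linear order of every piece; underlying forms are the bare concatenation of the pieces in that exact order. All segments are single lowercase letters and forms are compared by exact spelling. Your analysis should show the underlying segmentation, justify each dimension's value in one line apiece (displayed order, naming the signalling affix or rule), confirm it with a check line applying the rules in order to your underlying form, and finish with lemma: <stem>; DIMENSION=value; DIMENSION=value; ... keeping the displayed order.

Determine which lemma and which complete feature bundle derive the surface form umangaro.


underlying: uman-ga-re
SUR=un - signalled by the affix -re
NUM=zo - signalled by the affix -ga
check: umangare -> umangaro -> umangaro
lemma: uman; SUR=un; NUM=zo


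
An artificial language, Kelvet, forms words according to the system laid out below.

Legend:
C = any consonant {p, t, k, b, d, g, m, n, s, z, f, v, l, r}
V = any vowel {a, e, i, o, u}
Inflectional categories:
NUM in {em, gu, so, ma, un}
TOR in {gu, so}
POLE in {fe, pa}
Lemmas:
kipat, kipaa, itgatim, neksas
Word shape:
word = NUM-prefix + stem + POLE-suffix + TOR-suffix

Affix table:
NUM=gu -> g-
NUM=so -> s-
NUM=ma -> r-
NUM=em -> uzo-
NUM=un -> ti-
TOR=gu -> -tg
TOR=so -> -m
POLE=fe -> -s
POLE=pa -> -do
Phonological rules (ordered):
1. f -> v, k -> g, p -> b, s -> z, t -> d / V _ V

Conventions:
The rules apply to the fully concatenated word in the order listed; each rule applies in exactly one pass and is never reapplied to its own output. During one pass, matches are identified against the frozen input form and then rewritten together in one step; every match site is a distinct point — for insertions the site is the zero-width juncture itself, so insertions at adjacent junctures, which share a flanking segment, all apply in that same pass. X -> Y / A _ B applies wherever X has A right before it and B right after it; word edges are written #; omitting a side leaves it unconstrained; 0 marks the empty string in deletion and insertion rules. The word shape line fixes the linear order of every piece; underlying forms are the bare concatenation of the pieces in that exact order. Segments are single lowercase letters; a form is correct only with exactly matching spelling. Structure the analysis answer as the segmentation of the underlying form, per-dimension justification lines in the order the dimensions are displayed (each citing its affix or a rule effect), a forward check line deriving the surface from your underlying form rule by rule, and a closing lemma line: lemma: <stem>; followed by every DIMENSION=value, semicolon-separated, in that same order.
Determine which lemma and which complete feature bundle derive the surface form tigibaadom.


underlying: ti-kipaa-do-m
NUM=un - signalled by the affix ti-
TOR=so - signalled by the affix -m
POLE=pa - signalled by the affix -do
check: tikipaadom -> tigibaadom
lemma: kipaa; NUM=un; TOR=so; POLE=pa


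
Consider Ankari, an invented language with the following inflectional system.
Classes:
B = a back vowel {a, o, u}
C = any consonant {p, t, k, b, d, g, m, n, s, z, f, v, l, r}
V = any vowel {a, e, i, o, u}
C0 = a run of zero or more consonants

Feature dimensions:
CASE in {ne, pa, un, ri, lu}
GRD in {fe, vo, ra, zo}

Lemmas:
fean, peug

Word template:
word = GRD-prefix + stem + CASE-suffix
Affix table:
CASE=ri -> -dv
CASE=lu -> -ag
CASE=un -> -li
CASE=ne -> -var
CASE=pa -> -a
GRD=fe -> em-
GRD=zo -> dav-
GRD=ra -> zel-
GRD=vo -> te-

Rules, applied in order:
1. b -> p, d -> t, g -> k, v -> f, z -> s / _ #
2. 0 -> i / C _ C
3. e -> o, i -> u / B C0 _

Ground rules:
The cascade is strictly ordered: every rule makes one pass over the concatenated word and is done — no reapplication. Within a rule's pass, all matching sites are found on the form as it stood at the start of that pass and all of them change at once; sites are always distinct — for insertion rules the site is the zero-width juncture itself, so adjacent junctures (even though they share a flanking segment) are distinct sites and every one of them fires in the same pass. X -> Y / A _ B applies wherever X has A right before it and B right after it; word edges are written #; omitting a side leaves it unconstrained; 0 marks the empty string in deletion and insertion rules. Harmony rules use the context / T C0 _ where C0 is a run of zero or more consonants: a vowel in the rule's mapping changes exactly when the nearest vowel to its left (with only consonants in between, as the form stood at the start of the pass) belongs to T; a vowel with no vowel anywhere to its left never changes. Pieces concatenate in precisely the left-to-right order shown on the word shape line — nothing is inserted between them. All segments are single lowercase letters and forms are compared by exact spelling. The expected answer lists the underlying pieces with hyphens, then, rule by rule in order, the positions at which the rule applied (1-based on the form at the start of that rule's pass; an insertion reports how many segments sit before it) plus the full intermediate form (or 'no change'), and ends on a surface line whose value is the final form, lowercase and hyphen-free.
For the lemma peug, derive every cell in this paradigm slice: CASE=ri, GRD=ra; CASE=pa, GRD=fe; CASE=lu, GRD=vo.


cell CASE=ri, GRD=ra:
underlying: zel-peug-dv
1. b -> p, d -> t, g -> k, v -> f, z -> s / _ #: fires at position(s) 9: zelpeugdf
2. 0 -> i / C _ C: inserts after position(s) 3, 7, 8: zelipeugidif
3. e -> o, i -> u / B C0 _: fires at position(s) 9: zelipeugudif
surface: zelipeugudif

cell CASE=pa, GRD=fe:
underlying: em-peug-a
1. b -> p, d -> t, g -> k, v -> f, z -> s / _ #: no change
2. 0 -> i / C _ C: inserts after position(s) 2: emipeuga
3. e -> o, i -> u / B C0 _: no change
surface: emipeuga

cell CASE=lu, GRD=vo:
underlying: te-peug-ag
1. b -> p, d -> t, g -> k, v -> f, z -> s / _ #: fires at position(s) 8: tepeugak
2. 0 -> i / C _ C: no change
3. e -> o, i -> u / B C0 _: no change
surface: tepeugak


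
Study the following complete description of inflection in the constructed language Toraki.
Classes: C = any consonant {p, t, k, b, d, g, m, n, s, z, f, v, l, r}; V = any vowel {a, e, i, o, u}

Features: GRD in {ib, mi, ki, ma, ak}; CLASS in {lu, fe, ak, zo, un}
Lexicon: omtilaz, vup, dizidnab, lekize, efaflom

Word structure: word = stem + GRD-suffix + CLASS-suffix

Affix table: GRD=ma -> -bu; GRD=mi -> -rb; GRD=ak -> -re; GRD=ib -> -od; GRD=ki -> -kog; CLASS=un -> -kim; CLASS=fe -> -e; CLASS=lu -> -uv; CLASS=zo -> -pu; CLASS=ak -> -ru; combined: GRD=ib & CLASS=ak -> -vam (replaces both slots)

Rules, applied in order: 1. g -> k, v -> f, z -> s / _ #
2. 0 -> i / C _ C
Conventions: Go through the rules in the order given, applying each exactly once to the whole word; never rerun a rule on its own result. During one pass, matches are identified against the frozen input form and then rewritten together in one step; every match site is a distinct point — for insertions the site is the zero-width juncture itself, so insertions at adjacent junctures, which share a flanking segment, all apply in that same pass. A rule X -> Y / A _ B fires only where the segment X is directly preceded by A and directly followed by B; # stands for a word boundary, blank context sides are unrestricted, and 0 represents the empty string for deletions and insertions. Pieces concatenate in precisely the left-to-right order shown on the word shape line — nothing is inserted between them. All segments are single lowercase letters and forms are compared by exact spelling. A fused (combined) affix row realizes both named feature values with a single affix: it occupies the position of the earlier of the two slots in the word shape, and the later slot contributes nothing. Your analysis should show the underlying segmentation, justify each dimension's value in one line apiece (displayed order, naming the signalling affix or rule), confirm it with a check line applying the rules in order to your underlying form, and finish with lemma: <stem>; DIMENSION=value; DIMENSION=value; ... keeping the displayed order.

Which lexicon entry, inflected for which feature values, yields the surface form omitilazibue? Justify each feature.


underlying: omtilaz-bu-e
GRD=ma - signalled by the affix -bu
CLASS=fe - signalled by the affix -e
check: omtilazbue -> omtilazbue -> omitilazibue
lemma: omtilaz; GRD=ma; CLASS=fe


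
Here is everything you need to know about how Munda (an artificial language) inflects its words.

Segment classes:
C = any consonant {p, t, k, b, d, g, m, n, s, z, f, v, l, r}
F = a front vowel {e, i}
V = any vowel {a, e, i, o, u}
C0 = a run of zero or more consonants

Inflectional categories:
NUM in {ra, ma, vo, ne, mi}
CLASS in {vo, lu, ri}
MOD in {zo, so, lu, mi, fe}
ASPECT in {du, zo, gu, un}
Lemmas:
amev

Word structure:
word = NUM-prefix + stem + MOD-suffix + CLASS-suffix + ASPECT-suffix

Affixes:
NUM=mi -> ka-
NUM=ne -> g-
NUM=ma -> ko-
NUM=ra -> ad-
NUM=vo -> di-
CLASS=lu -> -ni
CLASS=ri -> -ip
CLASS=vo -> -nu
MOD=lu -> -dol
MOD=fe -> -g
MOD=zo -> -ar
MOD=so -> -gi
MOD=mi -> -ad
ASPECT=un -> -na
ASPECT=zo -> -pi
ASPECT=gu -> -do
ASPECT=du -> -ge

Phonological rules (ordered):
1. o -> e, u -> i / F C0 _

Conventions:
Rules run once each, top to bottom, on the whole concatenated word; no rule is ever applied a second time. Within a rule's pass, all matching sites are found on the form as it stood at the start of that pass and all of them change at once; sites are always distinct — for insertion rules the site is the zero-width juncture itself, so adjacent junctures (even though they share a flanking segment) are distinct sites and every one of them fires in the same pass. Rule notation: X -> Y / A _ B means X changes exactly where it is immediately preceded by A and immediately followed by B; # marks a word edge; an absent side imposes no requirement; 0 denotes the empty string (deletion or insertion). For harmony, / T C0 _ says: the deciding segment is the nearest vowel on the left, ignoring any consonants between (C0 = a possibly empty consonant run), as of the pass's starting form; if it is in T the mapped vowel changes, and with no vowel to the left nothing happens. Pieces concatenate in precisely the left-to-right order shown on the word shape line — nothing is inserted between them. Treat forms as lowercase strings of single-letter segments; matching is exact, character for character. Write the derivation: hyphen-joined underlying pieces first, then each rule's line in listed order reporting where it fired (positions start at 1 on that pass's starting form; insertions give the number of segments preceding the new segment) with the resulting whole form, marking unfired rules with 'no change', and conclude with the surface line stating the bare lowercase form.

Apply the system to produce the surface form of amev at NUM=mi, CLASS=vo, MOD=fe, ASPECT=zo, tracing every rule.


underlying: ka-amev-g-nu-pi
1. o -> e, u -> i / F C0 _: fires at position(s) 9: kaamevgnipi
surface: kaamevgnipi


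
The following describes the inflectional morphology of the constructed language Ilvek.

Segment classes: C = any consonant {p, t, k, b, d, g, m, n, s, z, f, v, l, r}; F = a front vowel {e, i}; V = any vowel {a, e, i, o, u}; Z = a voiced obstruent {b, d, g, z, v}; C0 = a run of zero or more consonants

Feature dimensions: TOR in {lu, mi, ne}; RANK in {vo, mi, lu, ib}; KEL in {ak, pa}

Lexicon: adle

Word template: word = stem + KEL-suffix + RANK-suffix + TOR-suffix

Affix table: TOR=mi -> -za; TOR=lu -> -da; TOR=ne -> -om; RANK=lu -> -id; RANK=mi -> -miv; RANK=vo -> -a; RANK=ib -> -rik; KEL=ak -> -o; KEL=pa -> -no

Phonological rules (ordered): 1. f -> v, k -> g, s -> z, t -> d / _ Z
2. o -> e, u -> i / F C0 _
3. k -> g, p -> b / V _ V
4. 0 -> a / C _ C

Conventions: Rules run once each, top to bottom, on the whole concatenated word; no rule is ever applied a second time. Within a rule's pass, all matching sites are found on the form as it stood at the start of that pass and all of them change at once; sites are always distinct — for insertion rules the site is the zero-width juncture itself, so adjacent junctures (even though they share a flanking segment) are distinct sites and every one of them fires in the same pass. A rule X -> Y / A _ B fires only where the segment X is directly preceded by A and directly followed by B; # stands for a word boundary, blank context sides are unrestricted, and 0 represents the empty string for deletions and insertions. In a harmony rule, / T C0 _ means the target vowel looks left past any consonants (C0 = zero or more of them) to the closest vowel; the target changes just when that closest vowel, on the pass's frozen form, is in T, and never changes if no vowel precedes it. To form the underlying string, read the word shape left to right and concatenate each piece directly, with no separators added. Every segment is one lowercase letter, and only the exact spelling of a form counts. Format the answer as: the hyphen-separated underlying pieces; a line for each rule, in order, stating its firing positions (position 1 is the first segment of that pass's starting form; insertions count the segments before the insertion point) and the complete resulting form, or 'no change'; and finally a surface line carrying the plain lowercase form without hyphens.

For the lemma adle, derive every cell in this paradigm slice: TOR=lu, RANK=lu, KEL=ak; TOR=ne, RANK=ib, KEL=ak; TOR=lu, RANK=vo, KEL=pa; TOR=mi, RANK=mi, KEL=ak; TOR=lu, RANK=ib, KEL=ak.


cell TOR=lu, RANK=lu, KEL=ak:
underlying: adle-o-id-da
1. f -> v, k -> g, s -> z, t -> d / _ Z: no change
2. o -> e, u -> i / F C0 _: fires at position(s) 5: adleeidda
3. k -> g, p -> b / V _ V: no change
4. 0 -> a / C _ C: inserts after position(s) 2, 7: adaleeidada
surface: adaleeidada

cell TOR=ne, RANK=ib, KEL=ak:
underlying: adle-o-rik-om
1. f -> v, k -> g, s -> z, t -> d / _ Z: no change
2. o -> e, u -> i / F C0 _: fires at position(s) 5, 9: adleerikem
3. k -> g, p -> b / V _ V: fires at position(s) 8: adleerigem
4. 0 -> a / C _ C: inserts after position(s) 2: adaleerigem
surface: adaleerigem

cell TOR=lu, RANK=vo, KEL=pa:
underlying: adle-no-a-da
1. f -> v, k -> g, s -> z, t -> d / _ Z: no change
2. o -> e, u -> i / F C0 _: fires at position(s) 6: adleneada
3. k -> g, p -> b / V _ V: no change
4. 0 -> a / C _ C: inserts after position(s) 2: adaleneada
surface: adaleneada

cell TOR=mi, RANK=mi, KEL=ak:
underlying: adle-o-miv-za
1. f -> v, k -> g, s -> z, t -> d / _ Z: no change
2. o -> e, u -> i / F C0 _: fires at position(s) 5: adleemivza
3. k -> g, p -> b / V _ V: no change
4. 0 -> a / C _ C: inserts after position(s) 2, 8: adaleemivaza
surface: adaleemivaza

cell TOR=lu, RANK=ib, KEL=ak:
underlying: adle-o-rik-da
1. f -> v, k -> g, s -> z, t -> d / _ Z: fires at position(s) 8: adleorigda
2. o -> e, u -> i / F C0 _: fires at position(s) 5: adleerigda
3. k -> g, p -> b / V _ V: no change
4. 0 -> a / C _ C: inserts after position(s) 2, 8: adaleerigada
surface: adaleerigada


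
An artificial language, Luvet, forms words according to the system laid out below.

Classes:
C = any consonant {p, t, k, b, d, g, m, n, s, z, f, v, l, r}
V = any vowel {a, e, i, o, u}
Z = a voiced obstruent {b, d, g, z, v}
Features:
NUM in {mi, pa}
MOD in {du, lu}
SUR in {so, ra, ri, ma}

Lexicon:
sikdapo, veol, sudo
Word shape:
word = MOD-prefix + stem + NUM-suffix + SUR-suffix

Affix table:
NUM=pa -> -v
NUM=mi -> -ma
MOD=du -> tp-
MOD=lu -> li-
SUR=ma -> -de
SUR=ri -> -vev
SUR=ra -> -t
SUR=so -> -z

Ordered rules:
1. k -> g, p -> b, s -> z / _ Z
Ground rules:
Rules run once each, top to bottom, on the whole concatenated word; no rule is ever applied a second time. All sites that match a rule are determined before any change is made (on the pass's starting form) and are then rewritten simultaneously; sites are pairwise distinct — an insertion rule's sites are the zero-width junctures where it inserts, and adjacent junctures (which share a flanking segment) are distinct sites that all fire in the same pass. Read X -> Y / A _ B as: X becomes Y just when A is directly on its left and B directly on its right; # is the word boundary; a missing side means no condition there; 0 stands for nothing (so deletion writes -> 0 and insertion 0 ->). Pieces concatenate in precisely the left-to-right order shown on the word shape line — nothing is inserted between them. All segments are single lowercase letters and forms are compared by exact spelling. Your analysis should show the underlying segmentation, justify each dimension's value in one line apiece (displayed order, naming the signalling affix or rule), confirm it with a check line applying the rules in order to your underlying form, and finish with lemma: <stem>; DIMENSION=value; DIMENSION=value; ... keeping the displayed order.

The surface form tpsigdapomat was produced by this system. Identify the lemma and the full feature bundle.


underlying: tp-sikdapo-ma-t
NUM=mi - signalled by the affix -ma
MOD=du - signalled by the affix tp-
SUR=ra - signalled by the affix -t
check: tpsikdapomat -> tpsigdapomat
lemma: sikdapo; NUM=mi; MOD=du; SUR=ra


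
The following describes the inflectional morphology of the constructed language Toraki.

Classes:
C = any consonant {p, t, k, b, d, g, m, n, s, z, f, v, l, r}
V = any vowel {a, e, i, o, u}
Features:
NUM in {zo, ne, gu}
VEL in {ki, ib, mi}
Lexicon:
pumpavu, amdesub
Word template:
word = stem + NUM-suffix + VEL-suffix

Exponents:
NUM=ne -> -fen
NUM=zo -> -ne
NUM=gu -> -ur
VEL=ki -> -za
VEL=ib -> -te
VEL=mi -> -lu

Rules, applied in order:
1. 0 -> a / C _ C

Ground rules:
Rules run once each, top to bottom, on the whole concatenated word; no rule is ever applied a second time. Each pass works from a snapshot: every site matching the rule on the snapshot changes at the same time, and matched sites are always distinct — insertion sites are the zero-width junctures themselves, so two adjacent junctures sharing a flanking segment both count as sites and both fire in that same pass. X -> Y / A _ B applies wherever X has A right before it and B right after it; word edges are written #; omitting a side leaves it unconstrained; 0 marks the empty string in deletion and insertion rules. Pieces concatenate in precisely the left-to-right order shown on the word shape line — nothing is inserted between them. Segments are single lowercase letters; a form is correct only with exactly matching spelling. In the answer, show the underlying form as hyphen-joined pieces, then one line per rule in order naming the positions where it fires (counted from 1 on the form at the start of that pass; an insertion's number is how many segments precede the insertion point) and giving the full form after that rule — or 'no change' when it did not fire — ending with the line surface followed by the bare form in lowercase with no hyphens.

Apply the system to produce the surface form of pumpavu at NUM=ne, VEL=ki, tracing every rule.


underlying: pumpavu-fen-za
1. 0 -> a / C _ C: inserts after position(s) 3, 10: pumapavufenaza
surface: pumapavufenaza
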